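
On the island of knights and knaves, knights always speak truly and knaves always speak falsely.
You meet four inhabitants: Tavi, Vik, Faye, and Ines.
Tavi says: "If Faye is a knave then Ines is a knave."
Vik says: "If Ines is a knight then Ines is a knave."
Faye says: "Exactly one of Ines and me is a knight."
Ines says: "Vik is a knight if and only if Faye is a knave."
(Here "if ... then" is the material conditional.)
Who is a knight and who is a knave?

Tavi is a knight, Vik is a knight, Faye is a knight, and Ines is a knave.

Suppose Tavi is a knave. Then Tavi's statement "if Faye is a knave then Ines is a knave" would have to be false. Checking the 8 ways to assign the others, none is consistent with every speaker.
(For instance, with Vik=knight, Faye=knight, Ines=knave, Tavi's claim "if Faye is a knave then Ines is a knave" comes out true where it would need to be false.)
So Tavi must be a knight, making "if Faye is a knave then Ines is a knave" true. Taking Tavi=knight, Vik=knight, Faye=knight, Ines=knave, each remaining statement checks out:
  Vik (knight): "if Ines is a knight then Ines is a knave" — true. ✓
  Faye (knight): "exactly one of Ines and me is a knight" — true. ✓
  Ines (knave): "Vik is a knight if and only if Faye is a knave" — false. ✓
This is the unique consistent assignment.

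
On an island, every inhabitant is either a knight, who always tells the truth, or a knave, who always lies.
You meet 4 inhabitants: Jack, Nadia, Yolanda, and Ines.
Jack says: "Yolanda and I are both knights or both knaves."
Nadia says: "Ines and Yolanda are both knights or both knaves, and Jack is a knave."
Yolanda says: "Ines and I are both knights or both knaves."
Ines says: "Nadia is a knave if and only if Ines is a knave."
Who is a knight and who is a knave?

Jack (knave): "Yolanda and I are both knights or both knaves" — false. ✓
Nadia (knight): "Ines and Yolanda are both knights or both knaves, and Jack is a knave" — true. ✓
Since Yolanda is a knight, "Ines and I are both knights or both knaves" needs to be true, which holds.
Ines is a knight; "Nadia is a knave if and only if Ines is a knave" is true, as required.

Jack is a knave, Nadia is a knight, Yolanda is a knight, and Ines is a knight.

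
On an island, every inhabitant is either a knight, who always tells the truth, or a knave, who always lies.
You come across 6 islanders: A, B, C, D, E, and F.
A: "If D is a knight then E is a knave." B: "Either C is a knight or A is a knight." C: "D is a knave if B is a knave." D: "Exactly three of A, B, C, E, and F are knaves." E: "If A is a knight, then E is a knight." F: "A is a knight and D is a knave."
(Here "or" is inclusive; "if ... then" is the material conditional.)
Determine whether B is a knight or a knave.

B is a knight.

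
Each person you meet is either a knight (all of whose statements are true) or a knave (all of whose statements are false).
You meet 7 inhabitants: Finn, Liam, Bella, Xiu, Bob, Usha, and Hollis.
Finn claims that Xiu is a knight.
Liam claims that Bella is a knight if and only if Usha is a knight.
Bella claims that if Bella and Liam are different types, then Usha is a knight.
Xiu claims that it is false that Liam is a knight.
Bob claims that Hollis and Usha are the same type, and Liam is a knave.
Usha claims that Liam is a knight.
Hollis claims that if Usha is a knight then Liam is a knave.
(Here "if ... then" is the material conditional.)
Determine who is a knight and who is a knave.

Finn is a knave, Liam is a knight, Bella is a knight, Xiu is a knave, Bob is a knave, Usha is a knight, and Hollis is a knave.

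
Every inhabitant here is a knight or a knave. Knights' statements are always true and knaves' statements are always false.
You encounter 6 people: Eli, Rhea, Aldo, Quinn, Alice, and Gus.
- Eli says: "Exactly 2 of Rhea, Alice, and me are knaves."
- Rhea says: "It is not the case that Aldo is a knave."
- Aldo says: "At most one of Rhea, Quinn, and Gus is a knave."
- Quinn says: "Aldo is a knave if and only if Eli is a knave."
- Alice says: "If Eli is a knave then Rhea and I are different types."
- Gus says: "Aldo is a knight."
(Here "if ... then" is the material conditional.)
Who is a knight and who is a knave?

Eli is a knave, Rhea is a knave, Aldo is a knave, Quinn is a knight, Alice is a knave, and Gus is a knave.

As a knave, Eli's statement "exactly 2 of Rhea, Alice, and me are knaves" should be false; it is.
Rhea is a knave; "it is not the case that Aldo is a knave" is false, as required.
Aldo (knave): "at most one of Rhea, Quinn, and Gus is a knave" — false. ✓
As a knight, Quinn's statement "Aldo is a knave if and only if Eli is a knave" should be True; it is.
Since Alice is a knave, "if Eli is a knave then Rhea and I are different types" needs to be false, which holds.
Gus is a knave, and the claim "Aldo is a knight" is indeed false.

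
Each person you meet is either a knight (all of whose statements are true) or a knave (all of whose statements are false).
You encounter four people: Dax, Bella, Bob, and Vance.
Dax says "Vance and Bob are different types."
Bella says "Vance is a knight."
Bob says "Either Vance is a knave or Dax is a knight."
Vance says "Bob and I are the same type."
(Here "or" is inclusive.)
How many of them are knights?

2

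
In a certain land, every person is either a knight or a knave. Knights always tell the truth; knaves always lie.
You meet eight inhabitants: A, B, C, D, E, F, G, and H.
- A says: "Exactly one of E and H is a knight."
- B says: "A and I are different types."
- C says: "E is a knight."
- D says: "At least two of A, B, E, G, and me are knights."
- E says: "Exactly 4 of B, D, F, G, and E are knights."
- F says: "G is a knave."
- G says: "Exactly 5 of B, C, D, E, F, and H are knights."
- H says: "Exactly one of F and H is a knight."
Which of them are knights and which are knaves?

A is a knave, B is a knight, C is a knight, D is a knight, E is a knight, F is a knave, G is a knight, and H is a knight.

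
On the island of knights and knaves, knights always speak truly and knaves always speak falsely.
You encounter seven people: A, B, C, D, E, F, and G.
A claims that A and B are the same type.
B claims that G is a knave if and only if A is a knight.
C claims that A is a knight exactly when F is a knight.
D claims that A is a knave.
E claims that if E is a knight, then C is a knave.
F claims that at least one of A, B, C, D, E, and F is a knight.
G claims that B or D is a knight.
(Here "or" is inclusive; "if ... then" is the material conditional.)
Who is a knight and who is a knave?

A is a knave, B is a knight, C is a knave, D is a knight, E is a knight, F is a knight, and G is a knight.

A is a knave; "A and B are the same type" is False, as required.
B is a knight; "G is a knave if and only if A is a knight" is True, as required.
C is a knave; "A is a knight exactly when F is a knight" is False, as required.
D is a knight, and the claim "A is a knave" is indeed True.
E (knight): "if E is a knight, then C is a knave" — True. ✓
F (knight): "at least one of A, B, C, D, E, and F is a knight" — True. ✓
G is a knight, and the claim "B or D is a knight" is indeed True.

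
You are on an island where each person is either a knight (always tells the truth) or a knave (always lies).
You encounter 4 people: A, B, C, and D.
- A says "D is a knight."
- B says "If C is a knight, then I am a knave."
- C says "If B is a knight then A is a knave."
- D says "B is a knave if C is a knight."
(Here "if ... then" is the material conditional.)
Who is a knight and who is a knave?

Knights: A, B, and D. Knaves: C.

Since A is a knight, "D is a knight" needs to be true, which holds.
Since B is a knight, "if C is a knight, then I am a knave" needs to be true, which holds.
C is a knave, and the claim "if B is a knight then A is a knave" is indeed false.
Since D is a knight, "B is a knave if C is a knight" needs to be true, which holds.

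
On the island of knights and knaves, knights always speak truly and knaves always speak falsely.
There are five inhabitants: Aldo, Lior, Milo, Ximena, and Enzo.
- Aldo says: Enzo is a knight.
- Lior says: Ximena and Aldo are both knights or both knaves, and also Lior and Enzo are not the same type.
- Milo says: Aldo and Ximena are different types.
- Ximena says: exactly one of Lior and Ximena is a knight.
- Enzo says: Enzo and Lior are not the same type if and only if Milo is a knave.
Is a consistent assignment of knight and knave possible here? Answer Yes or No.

One consistent assignment: Aldo=knave, Lior=knave, Milo=knave, Ximena=knave, Enzo=knave.

Yes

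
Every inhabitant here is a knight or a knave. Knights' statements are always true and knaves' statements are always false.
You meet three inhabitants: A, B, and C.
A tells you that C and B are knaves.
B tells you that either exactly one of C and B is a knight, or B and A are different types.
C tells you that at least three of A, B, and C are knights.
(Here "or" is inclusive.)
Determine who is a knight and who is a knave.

A is a knave, B is a knight, and C is a knave.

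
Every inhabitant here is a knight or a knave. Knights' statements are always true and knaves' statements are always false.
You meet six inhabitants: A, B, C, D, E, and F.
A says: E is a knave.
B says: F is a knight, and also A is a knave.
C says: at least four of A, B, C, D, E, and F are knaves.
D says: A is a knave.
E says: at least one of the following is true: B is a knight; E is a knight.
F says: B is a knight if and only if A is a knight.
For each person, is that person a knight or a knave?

A is a knight, B is a knave, C is a knight, D is a knave, E is a knave, and F is a knave.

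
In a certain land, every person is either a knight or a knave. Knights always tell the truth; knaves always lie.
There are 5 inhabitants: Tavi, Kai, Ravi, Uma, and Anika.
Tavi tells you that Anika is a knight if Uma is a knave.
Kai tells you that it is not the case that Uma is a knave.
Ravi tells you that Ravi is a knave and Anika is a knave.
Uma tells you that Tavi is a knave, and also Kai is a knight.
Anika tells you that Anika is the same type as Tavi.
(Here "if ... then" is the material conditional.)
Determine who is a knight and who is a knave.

Tavi is a knight, Kai is a knave, Ravi is a knave, Uma is a knave, and Anika is a knight.

Tavi is a knight, so "Anika is a knight if Uma is a knave" must be True — and it is.
Kai (knave): "it is not the case that Uma is a knave" — False. ✓
Ravi is a knave, and the claim "Ravi is a knave and Anika is a knave" is indeed False.
Since Uma is a knave, "Tavi is a knave, and also Kai is a knight" needs to be False, which holds.
Since Anika is a knight, "Anika is the same type as Tavi" needs to be True, which holds.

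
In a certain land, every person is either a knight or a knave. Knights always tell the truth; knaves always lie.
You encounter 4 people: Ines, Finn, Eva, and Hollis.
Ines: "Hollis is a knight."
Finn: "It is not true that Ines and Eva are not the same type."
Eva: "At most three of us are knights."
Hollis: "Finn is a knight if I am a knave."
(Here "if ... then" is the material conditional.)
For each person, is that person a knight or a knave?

Ines is a knave, Finn is a knave, Eva is a knight, and Hollis is a knave.

Suppose Ines is a knight. Then Ines's statement "Hollis is a knight" would have to be true. Checking the 8 ways to assign the others, none is consistent with every speaker.
(For instance, with Finn=knave, Eva=knight, Hollis=knave, Ines's claim "Hollis is a knight" comes out false where it would need to be true.)
So Ines must be a knave, making "Hollis is a knight" false. Taking Ines=knave, Finn=knave, Eva=knight, Hollis=knave, each remaining statement checks out:
  Finn (knave): "it is not true that Ines and Eva are not the same type" — false. ✓
  Eva (knight): "at most three of us are knights" — true. ✓
  Hollis (knave): "Finn is a knight if I am a knave" — false. ✓
This is the unique consistent assignment.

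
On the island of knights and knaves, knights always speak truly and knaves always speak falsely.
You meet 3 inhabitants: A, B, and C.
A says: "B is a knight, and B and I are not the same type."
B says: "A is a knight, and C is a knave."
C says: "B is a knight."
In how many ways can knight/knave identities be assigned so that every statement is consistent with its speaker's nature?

1

Consistent assignments:
  A=knave, B=knave, C=knave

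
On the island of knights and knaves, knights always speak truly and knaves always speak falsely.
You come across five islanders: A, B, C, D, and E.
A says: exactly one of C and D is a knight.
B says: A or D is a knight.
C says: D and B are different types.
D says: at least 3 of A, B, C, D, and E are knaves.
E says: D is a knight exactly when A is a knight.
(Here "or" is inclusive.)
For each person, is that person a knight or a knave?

Knights: A, B, and C. Knaves: D and E.

Suppose A is a knave. Then A's statement "exactly one of C and D is a knight" would have to be false. Checking the 16 ways to assign the others, none is consistent with every speaker.
(For instance, with B=knight, C=knight, D=knave, E=knave, A's claim "exactly one of C and D is a knight" comes out true where it would need to be false.)
So A must be a knight, making "exactly one of C and D is a knight" true. Taking A=knight, B=knight, C=knight, D=knave, E=knave, each remaining statement checks out:
  B (knight): "A or D is a knight" — true. ✓
  C (knight): "D and B are different types" — true. ✓
  D (knave): "at least 3 of A, B, C, D, and E are knaves" — false. ✓
  E (knave): "D is a knight exactly when A is a knight" — false. ✓
This is the unique consistent assignment.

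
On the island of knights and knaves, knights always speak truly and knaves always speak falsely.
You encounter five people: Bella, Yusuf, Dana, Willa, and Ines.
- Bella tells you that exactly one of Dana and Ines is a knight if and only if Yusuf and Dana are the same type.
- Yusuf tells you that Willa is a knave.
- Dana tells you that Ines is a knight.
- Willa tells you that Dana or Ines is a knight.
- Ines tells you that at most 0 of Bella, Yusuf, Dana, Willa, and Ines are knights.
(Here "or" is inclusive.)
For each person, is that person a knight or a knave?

Bella is a knight, Yusuf is a knight, Dana is a knave, Willa is a knave, and Ines is a knave.

Suppose Bella is a knave. Then Bella's statement "exactly one of Dana and Ines is a knight if and only if Yusuf and Dana are the same type" would have to be false. Checking the 16 ways to assign the others, none is consistent with every speaker.
(For instance, with Yusuf=knight, Dana=knave, Willa=knave, Ines=knave, Bella's claim "exactly one of Dana and Ines is a knight if and only if Yusuf and Dana are the same type" comes out true where it would need to be false.)
So Bella must be a knight, making "exactly one of Dana and Ines is a knight if and only if Yusuf and Dana are the same type" true. Taking Bella=knight, Yusuf=knight, Dana=knave, Willa=knave, Ines=knave, each remaining statement checks out:
  Yusuf (knight): "Willa is a knave" — true. ✓
  Dana (knave): "Ines is a knight" — false. ✓
  Willa (knave): "Dana or Ines is a knight" — false. ✓
  Ines (knave): "at most 0 of Bella, Yusuf, Dana, Willa, and Ines are knights" — false. ✓
This is the unique consistent assignment.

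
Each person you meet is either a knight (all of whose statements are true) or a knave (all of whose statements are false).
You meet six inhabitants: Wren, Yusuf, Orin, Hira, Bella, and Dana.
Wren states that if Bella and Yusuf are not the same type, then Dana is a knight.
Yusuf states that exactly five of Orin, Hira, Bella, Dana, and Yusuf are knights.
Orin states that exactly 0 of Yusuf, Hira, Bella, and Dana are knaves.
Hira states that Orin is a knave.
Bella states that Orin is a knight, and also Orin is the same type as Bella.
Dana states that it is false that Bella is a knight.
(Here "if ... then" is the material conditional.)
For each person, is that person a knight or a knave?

Wren is a knight, Yusuf is a knave, Orin is a knave, Hira is a knight, Bella is a knave, and Dana is a knight.

Wren is a knight; "if Bella and Yusuf are not the same type, then Dana is a knight" is true, as required.
Since Yusuf is a knave, "exactly five of Orin, Hira, Bella, Dana, and Yusuf are knights" needs to be False, which holds.
Since Orin is a knave, "exactly 0 of Yusuf, Hira, Bella, and Dana are knaves" needs to be False, which holds.
Since Hira is a knight, "Orin is a knave" needs to be true, which holds.
Bella is a knave; "Orin is a knight, and also Orin is the same type as Bella" is False, as required.
Since Dana is a knight, "it is false that Bella is a knight" needs to be true, which holds.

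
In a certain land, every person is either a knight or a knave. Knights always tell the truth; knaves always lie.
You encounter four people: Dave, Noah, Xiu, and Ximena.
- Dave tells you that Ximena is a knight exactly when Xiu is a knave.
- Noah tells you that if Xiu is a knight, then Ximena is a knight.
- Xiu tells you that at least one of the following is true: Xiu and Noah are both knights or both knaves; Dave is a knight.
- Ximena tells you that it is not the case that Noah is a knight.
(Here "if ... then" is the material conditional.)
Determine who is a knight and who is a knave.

Knights: Noah. Knaves: Dave, Xiu, and Ximena.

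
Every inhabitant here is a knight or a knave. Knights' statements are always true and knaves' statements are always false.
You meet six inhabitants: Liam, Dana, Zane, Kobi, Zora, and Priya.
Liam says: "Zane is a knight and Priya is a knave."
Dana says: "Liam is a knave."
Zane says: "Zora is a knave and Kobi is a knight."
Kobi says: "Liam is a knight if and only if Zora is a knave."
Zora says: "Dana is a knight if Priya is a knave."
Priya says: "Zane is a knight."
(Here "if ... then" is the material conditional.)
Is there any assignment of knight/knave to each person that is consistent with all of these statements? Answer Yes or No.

Yes

One consistent assignment: Liam=knave, Dana=knight, Zane=knave, Kobi=knight, Zora=knight, Priya=knave.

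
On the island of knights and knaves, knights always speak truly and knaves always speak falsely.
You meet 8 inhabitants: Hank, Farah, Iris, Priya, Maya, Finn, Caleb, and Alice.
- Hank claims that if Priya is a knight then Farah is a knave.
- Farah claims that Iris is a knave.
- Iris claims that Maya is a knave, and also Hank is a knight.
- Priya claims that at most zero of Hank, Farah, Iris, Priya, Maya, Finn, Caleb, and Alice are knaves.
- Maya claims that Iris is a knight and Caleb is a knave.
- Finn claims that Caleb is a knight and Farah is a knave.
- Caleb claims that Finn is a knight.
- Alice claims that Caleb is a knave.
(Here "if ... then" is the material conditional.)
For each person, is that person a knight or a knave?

Hank is a knight, Farah is a knave, Iris is a knight, Priya is a knave, Maya is a knave, Finn is a knight, Caleb is a knight, and Alice is a knave.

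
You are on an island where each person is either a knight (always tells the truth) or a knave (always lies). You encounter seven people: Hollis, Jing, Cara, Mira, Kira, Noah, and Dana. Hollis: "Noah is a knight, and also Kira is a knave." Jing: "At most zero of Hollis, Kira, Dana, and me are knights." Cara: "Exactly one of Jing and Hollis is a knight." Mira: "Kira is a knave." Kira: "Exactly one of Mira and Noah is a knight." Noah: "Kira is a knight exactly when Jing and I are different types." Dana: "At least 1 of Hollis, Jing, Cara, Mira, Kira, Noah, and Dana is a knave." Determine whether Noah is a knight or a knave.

Noah is a knight.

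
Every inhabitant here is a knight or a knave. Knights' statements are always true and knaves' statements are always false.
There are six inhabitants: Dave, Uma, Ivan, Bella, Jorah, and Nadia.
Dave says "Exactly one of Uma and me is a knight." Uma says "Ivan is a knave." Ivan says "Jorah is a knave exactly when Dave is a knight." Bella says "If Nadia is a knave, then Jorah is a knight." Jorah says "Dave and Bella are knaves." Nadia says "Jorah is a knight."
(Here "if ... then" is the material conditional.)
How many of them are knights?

2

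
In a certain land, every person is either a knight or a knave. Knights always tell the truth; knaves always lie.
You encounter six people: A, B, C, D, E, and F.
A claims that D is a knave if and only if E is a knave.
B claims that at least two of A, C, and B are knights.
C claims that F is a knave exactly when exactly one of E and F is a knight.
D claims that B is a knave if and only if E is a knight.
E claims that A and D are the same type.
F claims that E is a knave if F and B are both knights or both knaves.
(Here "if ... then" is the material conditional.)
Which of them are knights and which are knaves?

Knights: A and F. Knaves: B, C, D, and E.

A is a knight, so "D is a knave if and only if E is a knave" must be true — and it is.
As a knave, B's statement "at least two of A, C, and B are knights" should be False; it is.
C is a knave, so "F is a knave exactly when exactly one of E and F is a knight" must be False — and it is.
As a knave, D's statement "B is a knave if and only if E is a knight" should be False; it is.
As a knave, E's statement "A and D are the same type" should be False; it is.
F is a knight; "E is a knave if F and B are both knights or both knaves" is true, as required.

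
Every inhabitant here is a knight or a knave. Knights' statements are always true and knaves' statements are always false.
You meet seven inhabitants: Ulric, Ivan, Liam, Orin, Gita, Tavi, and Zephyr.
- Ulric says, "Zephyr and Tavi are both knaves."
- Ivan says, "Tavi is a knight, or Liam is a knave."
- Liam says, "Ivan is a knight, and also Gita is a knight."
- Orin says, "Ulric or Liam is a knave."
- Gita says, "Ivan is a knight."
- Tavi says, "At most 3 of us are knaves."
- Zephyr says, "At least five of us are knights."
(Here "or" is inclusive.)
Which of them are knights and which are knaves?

Ulric is a knave, Ivan is a knight, Liam is a knight, Orin is a knight, Gita is a knight, Tavi is a knight, and Zephyr is a knight.

Ulric (knave): "Zephyr and Tavi are both knaves" — false. ✓
As a knight, Ivan's statement "Tavi is a knight, or Liam is a knave" should be True; it is.
Liam is a knight, so "Ivan is a knight, and also Gita is a knight" must be True — and it is.
As a knight, Orin's statement "Ulric or Liam is a knave" should be True; it is.
Since Gita is a knight, "Ivan is a knight" needs to be True, which holds.
Tavi is a knight; "at most 3 of us are knaves" is True, as required.
Zephyr is a knight; "at least five of us are knights" is True, as required.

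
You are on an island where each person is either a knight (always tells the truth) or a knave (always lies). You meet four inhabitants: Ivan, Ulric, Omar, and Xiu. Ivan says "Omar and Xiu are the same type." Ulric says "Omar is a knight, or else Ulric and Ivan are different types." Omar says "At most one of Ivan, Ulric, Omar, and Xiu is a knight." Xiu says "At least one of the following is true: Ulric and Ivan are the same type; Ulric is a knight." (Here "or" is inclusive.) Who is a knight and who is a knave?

Knights: Ulric and Xiu. Knaves: Ivan and Omar.

As a knave, Ivan's statement "Omar and Xiu are the same type" should be False; it is.
Ulric is a knight, and the claim "Omar is a knight, or else Ulric and Ivan are different types" is indeed true.
Omar (knave): "at most one of Ivan, Ulric, Omar, and Xiu is a knight" — False. ✓
Xiu is a knight, and the claim "at least one of the following is true: Ulric and Ivan are the same type; Ulric is a knight" is indeed true.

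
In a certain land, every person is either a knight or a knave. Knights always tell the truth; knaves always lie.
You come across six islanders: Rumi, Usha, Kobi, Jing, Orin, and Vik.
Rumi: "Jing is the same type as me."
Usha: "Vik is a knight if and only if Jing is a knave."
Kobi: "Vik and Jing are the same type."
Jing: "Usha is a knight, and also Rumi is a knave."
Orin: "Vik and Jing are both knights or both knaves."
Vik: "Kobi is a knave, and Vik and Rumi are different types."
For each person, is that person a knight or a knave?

Rumi is a knave, Usha is a knight, Kobi is a knave, Jing is a knight, Orin is a knave, and Vik is a knave.

As a knave, Rumi's statement "Jing is the same type as me" should be false; it is.
Usha is a knight, so "Vik is a knight if and only if Jing is a knave" must be True — and it is.
Since Kobi is a knave, "Vik and Jing are the same type" needs to be false, which holds.
Jing (knight): "Usha is a knight, and also Rumi is a knave" — True. ✓
Orin is a knave; "Vik and Jing are both knights or both knaves" is false, as required.
Vik (knave): "Kobi is a knave, and Vik and Rumi are different types" — false. ✓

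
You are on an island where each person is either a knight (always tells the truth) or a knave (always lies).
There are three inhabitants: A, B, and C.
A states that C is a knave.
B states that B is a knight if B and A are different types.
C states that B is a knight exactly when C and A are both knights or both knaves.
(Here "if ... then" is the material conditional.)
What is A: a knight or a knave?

Consistent assignments: {A=knight, B=knight, C=knave}
In every consistent assignment, A is a knight.

A is a knight.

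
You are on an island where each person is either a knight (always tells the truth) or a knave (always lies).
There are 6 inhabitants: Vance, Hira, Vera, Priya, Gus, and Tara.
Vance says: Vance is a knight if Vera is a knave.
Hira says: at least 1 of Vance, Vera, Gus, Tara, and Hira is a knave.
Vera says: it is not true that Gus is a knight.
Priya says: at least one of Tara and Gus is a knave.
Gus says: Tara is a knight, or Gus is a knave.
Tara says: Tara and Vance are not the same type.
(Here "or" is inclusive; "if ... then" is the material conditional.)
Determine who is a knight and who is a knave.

Vance is a knave, Hira is a knight, Vera is a knave, Priya is a knave, Gus is a knight, and Tara is a knight.

Vance (knave): "Vance is a knight if Vera is a knave" — false. ✓
Since Hira is a knight, "at least 1 of Vance, Vera, Gus, Tara, and Hira is a knave" needs to be True, which holds.
Vera is a knave, and the claim "it is not true that Gus is a knight" is indeed false.
As a knave, Priya's statement "at least one of Tara and Gus is a knave" should be false; it is.
As a knight, Gus's statement "Tara is a knight, or Gus is a knave" should be True; it is.
Tara is a knight; "Tara and Vance are not the same type" is True, as required.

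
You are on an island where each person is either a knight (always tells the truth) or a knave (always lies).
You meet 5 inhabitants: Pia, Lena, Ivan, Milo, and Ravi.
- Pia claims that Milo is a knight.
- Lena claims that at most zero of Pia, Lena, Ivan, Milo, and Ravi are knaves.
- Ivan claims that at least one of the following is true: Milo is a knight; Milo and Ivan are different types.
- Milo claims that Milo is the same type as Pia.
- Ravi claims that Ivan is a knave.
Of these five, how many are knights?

3

The unique consistent assignment is Pia=knight, Lena=knave, Ivan=knight, Milo=knight, Ravi=knave.
That has 3 knights.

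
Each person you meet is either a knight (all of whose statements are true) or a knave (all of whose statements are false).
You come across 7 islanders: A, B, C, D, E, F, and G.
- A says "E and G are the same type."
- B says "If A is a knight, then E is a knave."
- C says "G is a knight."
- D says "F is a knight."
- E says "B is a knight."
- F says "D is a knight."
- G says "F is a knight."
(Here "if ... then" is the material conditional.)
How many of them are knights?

The unique consistent assignment is A=knave, B=knight, C=knave, D=knave, E=knight, F=knave, G=knave.
That has 2 knights.

2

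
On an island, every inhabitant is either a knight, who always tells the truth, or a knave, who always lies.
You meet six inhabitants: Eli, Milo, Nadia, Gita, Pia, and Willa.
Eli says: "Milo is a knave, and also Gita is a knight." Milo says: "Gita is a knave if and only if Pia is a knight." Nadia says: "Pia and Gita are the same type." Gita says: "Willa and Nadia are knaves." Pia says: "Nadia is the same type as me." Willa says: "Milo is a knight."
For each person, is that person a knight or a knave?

Knights: Nadia. Knaves: Eli, Milo, Gita, Pia, and Willa.

Eli is a knave, and the claim "Milo is a knave, and also Gita is a knight" is indeed false.
As a knave, Milo's statement "Gita is a knave if and only if Pia is a knight" should be false; it is.
Since Nadia is a knight, "Pia and Gita are the same type" needs to be True, which holds.
Gita is a knave; "Willa and Nadia are knaves" is false, as required.
Pia (knave): "Nadia is the same type as me" — false. ✓
Since Willa is a knave, "Milo is a knight" needs to be false, which holds.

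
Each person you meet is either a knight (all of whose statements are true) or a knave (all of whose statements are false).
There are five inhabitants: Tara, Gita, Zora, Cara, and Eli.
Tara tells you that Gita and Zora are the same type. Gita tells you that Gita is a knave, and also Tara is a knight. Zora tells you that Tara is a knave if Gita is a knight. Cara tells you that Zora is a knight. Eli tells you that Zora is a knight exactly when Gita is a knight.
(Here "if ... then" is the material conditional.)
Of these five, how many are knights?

The unique consistent assignment is Tara=knave, Gita=knave, Zora=knight, Cara=knight, Eli=knave.
That has 2 knights.

2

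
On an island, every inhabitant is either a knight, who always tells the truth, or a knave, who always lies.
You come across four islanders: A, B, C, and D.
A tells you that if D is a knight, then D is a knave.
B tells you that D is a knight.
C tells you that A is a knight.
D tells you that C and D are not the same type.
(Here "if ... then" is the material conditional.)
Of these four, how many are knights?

2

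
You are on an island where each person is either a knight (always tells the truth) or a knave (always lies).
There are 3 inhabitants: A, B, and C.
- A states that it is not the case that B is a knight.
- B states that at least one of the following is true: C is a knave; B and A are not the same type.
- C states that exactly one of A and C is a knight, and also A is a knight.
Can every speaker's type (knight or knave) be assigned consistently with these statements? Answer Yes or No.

Yes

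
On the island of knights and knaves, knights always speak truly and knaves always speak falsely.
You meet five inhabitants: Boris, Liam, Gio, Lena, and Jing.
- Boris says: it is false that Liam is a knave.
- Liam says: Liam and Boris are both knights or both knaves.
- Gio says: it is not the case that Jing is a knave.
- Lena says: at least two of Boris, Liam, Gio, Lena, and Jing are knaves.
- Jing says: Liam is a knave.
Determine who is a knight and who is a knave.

Boris is a knight, Liam is a knight, Gio is a knave, Lena is a knight, and Jing is a knave.

Boris is a knight, and the claim "it is false that Liam is a knave" is indeed true.
Since Liam is a knight, "Liam and Boris are both knights or both knaves" needs to be true, which holds.
Gio is a knave; "it is not the case that Jing is a knave" is False, as required.
As a knight, Lena's statement "at least two of Boris, Liam, Gio, Lena, and Jing are knaves" should be true; it is.
Jing (knave): "Liam is a knave" — False. ✓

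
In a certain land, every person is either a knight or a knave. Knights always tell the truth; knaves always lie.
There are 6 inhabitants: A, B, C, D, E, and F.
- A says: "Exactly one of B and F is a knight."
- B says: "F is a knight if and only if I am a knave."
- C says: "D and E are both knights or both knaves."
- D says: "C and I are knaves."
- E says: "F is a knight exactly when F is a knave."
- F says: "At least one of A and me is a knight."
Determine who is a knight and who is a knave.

Knights: C. Knaves: A, B, D, E, and F.

As a knave, A's statement "exactly one of B and F is a knight" should be False; it is.
As a knave, B's statement "F is a knight if and only if I am a knave" should be False; it is.
C is a knight, so "D and E are both knights or both knaves" must be True — and it is.
D (knave): "C and I are knaves" — False. ✓
Since E is a knave, "F is a knight exactly when F is a knave" needs to be False, which holds.
F is a knave; "at least one of A and me is a knight" is False, as required.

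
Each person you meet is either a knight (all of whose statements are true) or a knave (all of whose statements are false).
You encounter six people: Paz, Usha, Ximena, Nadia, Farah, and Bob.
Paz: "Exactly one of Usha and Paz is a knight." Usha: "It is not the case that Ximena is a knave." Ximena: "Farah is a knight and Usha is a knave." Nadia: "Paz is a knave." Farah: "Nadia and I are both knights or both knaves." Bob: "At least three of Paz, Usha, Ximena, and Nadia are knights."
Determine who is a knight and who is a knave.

Paz is a knave, Usha is a knave, Ximena is a knave, Nadia is a knight, Farah is a knave, and Bob is a knave.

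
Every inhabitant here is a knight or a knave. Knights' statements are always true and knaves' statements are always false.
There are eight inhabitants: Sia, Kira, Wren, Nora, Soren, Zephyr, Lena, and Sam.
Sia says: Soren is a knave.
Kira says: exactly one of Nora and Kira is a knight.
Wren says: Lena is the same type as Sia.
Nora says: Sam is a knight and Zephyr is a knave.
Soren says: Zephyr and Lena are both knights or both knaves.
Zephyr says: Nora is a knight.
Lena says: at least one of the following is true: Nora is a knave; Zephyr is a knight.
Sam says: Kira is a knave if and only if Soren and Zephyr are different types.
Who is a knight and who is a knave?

Sia is a knight, Kira is a knave, Wren is a knight, Nora is a knave, Soren is a knave, Zephyr is a knave, Lena is a knight, and Sam is a knave.

Sia is a knight, so "Soren is a knave" must be True — and it is.
Kira is a knave; "exactly one of Nora and Kira is a knight" is false, as required.
Wren is a knight; "Lena is the same type as Sia" is True, as required.
Since Nora is a knave, "Sam is a knight and Zephyr is a knave" needs to be false, which holds.
Soren (knave): "Zephyr and Lena are both knights or both knaves" — false. ✓
As a knave, Zephyr's statement "Nora is a knight" should be false; it is.
Since Lena is a knight, "at least one of the following is true: Nora is a knave; Zephyr is a knight" needs to be True, which holds.
Sam (knave): "Kira is a knave if and only if Soren and Zephyr are different types" — false. ✓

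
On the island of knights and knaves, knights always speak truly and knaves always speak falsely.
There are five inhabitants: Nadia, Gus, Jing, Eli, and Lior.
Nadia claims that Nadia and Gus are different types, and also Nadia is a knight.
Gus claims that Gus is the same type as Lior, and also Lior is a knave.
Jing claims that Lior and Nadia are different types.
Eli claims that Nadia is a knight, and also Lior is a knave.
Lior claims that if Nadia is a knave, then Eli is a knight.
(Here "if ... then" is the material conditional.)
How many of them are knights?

2

The unique consistent assignment is Nadia=knight, Gus=knave, Jing=knave, Eli=knave, Lior=knight.
That has 2 knights.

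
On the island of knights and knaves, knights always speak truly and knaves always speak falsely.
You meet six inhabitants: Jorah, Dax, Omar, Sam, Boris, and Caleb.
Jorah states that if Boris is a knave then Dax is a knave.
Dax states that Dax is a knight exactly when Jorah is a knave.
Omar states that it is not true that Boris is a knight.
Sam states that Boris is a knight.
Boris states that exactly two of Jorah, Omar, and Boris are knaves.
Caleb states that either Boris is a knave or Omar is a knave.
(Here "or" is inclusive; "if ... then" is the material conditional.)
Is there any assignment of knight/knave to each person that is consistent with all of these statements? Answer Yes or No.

No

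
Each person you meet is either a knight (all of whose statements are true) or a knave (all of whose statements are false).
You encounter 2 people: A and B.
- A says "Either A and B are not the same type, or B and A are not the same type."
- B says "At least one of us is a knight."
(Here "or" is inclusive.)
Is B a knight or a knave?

B is a knave.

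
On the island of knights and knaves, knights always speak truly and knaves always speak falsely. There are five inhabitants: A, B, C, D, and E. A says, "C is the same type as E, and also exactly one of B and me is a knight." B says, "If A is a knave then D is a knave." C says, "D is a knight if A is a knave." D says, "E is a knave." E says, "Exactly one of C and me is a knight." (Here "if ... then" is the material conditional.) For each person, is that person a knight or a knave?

Since A is a knave, "C is the same type as E, and also exactly one of B and me is a knight" needs to be False, which holds.
B is a knight, and the claim "if A is a knave then D is a knave" is indeed True.
Since C is a knave, "D is a knight if A is a knave" needs to be False, which holds.
D is a knave; "E is a knave" is False, as required.
E is a knight; "exactly one of C and me is a knight" is True, as required.

A is a knave, B is a knight, C is a knave, D is a knave, and E is a knight.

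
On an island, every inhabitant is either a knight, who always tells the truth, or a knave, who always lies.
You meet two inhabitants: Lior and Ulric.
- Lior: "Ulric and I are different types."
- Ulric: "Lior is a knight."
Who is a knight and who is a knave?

Knights: none. Knaves: Lior and Ulric.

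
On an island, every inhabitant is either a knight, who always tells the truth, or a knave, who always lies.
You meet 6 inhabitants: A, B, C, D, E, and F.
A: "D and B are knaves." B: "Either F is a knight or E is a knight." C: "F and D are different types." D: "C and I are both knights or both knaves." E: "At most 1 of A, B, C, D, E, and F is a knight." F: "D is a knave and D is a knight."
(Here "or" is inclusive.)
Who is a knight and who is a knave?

A is a knave; "D and B are knaves" is False, as required.
B is a knave; "either F is a knight or E is a knight" is False, as required.
C is a knight, and the claim "F and D are different types" is indeed True.
D is a knight, so "C and I are both knights or both knaves" must be True — and it is.
E is a knave, and the claim "at most 1 of A, B, C, D, E, and F is a knight" is indeed False.
Since F is a knave, "D is a knave and D is a knight" needs to be False, which holds.

Knights: C and D. Knaves: A, B, E, and F.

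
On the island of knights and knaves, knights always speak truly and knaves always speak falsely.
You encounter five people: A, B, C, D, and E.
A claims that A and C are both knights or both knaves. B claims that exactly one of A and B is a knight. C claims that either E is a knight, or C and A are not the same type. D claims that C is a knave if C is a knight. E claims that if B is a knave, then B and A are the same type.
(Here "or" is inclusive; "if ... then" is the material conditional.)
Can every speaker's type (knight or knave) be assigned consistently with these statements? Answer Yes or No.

Yes

One consistent assignment: A=knave, B=knight, C=knight, D=knave, E=knight.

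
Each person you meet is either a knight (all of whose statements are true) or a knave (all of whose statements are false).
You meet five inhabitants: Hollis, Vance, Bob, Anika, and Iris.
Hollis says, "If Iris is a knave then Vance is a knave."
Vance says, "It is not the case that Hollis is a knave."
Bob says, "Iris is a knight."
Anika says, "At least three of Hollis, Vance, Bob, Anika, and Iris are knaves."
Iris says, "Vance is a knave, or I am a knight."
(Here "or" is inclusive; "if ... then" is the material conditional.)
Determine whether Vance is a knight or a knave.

Consistent assignments: {Hollis=knight, Vance=knight, Bob=knight, Anika=knave, Iris=knight}
In every consistent assignment, Vance is a knight.

Vance is a knight.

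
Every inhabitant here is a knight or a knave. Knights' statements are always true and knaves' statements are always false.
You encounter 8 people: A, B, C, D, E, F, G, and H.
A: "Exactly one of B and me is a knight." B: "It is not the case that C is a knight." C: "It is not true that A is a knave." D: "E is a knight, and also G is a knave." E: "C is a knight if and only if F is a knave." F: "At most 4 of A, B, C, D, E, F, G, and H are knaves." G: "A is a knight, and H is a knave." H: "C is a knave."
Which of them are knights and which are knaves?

A is a knight, B is a knave, C is a knight, D is a knave, E is a knave, F is a knight, G is a knight, and H is a knave.

A (knight): "exactly one of B and me is a knight" — true. ✓
B (knave): "it is not the case that C is a knight" — false. ✓
C is a knight, so "it is not true that A is a knave" must be true — and it is.
D (knave): "E is a knight, and also G is a knave" — false. ✓
As a knave, E's statement "C is a knight if and only if F is a knave" should be false; it is.
Since F is a knight, "at most 4 of A, B, C, D, E, F, G, and H are knaves" needs to be true, which holds.
G is a knight, so "A is a knight, and H is a knave" must be true — and it is.
H is a knave; "C is a knave" is false, as required.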